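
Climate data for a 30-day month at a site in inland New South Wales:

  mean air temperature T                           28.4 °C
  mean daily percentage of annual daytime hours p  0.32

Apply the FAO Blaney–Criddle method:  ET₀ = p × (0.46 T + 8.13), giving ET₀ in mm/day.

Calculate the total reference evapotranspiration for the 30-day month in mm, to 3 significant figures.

ET₀ = 0.32 × (0.46 × 28.4 + 8.13) = 0.32 × 21.194 = 6.7821 mm/d
Monthly total = 6.7821 × 30 = 203.463 mm

203 mm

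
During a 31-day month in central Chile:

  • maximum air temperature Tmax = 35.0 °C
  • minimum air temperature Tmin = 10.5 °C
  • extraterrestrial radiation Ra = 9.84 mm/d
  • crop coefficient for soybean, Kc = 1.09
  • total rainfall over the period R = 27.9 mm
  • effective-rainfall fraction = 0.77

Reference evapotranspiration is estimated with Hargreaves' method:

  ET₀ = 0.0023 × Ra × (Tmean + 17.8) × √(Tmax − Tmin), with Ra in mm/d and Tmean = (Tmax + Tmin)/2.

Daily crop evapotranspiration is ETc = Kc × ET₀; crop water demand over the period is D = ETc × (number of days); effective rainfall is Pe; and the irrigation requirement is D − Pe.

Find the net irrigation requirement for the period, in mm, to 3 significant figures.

132 mm

Tmean = (35.0 + 10.5)/2 = 22.75 °C
ET₀ = 0.0023 × 9.84 × (22.75 + 17.8) × √24.5 = 0.0023 × 9.84 × 40.55 × 4.9497 = 4.5425 mm/d
ETc = Kc × ET₀ = 1.09 × 4.5425 = 4.9513 mm/d
Crop demand D = ETc × 31 d = 4.9513 × 31 = 153.490 mm
Pe = 0.77 × 27.9 = 21.483 mm
D − Pe = 153.490 − 21.483 = 132.007 mm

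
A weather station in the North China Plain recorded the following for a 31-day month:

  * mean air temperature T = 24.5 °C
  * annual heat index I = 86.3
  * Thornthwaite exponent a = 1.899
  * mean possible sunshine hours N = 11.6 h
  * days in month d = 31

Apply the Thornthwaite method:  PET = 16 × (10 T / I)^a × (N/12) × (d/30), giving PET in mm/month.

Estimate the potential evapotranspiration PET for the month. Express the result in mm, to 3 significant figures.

10T/I = 10 × 24.5 / 86.3 = 2.8389
(10T/I)^a = 2.8389^1.899 = 7.2532
Uncorrected PET = 16 × 7.2532 = 116.051 mm
Correction = (N/12)(d/30) = (11.6/12)(31/30) = 0.9989
PET = 116.051 × 0.9989 = 115.923 mm/month

116 mm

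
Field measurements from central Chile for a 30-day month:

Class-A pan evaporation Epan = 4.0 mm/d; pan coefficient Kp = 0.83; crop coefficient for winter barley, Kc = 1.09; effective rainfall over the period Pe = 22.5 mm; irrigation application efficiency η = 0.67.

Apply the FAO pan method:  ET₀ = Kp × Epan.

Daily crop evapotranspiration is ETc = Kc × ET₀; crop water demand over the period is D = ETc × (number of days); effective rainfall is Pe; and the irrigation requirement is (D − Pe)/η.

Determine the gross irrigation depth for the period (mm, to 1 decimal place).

128.5 mm

ET₀ = 0.83 × 4.0 = 3.3200 mm/d
ETc = Kc × ET₀ = 1.09 × 3.3200 = 3.6188 mm/d
Crop demand D = ETc × 30 d = 3.6188 × 30 = 108.564 mm
D − Pe = 108.564 − 22.5 = 86.064 mm
Gross irrigation = 86.064 / 0.67 = 128.454 mm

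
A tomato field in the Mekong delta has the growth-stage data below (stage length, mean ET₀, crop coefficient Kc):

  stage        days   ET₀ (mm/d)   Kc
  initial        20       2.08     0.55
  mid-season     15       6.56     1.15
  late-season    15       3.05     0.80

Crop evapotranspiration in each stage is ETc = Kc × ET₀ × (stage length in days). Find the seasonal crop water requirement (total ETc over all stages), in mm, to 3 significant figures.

initial: 0.55 × 2.08 × 20 = 22.88 mm
mid-season: 1.15 × 6.56 × 15 = 113.16 mm
late-season: 0.80 × 3.05 × 15 = 36.60 mm
Seasonal total = 172.64 mm

173 mm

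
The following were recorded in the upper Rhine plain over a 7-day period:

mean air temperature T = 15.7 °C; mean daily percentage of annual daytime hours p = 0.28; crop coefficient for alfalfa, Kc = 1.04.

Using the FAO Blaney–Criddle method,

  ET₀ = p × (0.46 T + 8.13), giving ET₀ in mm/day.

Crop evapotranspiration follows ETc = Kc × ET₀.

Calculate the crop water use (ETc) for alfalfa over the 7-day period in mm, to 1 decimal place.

31.3 mm

ET₀ = 0.28 × (0.46 × 15.7 + 8.13) = 0.28 × 15.352 = 4.2986 mm/d
ETc = Kc × ET₀ = 1.04 × 4.2986 = 4.4705 mm/d
Over 7 days: 4.4705 × 7 = 31.294 mm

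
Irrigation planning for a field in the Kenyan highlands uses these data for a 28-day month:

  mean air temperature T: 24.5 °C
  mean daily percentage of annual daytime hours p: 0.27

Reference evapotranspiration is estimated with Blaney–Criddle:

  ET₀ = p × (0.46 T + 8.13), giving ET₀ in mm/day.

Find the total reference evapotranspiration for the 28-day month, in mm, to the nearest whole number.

147 mm

ET₀ = 0.27 × (0.46 × 24.5 + 8.13) = 0.27 × 19.400 = 5.2380 mm/d
Monthly total = 5.2380 × 28 = 146.664 mm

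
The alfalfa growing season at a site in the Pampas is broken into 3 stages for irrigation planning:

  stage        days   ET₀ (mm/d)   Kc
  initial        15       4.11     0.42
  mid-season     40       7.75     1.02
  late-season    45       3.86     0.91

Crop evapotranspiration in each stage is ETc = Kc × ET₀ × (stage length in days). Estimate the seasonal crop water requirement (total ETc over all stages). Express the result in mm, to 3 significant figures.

500 mm

initial: 0.42 × 4.11 × 15 = 25.89 mm
mid-season: 1.02 × 7.75 × 40 = 316.20 mm
late-season: 0.91 × 3.86 × 45 = 158.07 mm
Seasonal total = 500.16 mm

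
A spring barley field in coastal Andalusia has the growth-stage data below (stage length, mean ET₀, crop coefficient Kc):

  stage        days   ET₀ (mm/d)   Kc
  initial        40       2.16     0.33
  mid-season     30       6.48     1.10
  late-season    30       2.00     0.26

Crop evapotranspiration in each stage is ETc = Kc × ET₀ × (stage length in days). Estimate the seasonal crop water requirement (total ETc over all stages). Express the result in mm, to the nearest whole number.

initial: 0.33 × 2.16 × 40 = 28.51 mm
mid-season: 1.10 × 6.48 × 30 = 213.84 mm
late-season: 0.26 × 2.00 × 30 = 15.60 mm
Seasonal total = 257.95 mm

258 mm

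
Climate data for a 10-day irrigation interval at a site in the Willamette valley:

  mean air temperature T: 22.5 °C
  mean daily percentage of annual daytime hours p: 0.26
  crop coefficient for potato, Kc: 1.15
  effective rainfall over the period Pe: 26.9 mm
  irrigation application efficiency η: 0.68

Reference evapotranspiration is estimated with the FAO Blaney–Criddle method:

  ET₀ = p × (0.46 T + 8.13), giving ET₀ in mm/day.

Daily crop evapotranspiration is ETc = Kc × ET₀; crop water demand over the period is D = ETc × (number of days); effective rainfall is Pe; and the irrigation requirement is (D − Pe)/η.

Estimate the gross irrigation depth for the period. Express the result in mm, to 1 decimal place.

ET₀ = 0.26 × (0.46 × 22.5 + 8.13) = 0.26 × 18.480 = 4.8048 mm/d
ETc = Kc × ET₀ = 1.15 × 4.8048 = 5.5255 mm/d
Crop demand D = ETc × 10 d = 5.5255 × 10 = 55.255 mm
D − Pe = 55.255 − 26.9 = 28.355 mm
Gross irrigation = 28.355 / 0.68 = 41.699 mm

41.7 mm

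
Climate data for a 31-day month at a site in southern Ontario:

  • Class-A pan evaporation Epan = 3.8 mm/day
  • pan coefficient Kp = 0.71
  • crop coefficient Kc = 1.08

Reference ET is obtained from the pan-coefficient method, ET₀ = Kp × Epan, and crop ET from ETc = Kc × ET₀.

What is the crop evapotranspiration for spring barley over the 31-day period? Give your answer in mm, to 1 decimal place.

90.3 mm

ET₀ = 0.71 × 3.8 = 2.6980 mm/d
ETc = Kc × ET₀ = 1.08 × 2.6980 = 2.9138 mm/d
Over 31 days: 2.9138 × 31 = 90.328 mm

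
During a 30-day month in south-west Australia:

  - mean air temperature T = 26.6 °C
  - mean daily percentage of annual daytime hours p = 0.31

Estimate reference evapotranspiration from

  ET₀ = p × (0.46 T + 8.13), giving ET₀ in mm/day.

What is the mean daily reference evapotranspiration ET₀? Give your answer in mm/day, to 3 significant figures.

ET₀ = 0.31 × (0.46 × 26.6 + 8.13) = 0.31 × 20.366 = 6.3135 mm/d

6.31 mm/day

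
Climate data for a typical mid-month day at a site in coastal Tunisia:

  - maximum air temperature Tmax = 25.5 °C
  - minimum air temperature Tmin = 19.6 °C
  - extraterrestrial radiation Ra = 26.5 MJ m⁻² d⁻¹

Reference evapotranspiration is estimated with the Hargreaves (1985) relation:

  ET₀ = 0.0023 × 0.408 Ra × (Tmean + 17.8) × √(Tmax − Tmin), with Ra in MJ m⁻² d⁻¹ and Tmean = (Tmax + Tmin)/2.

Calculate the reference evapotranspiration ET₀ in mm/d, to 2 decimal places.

2.44 mm/d

Tmean = (25.5 + 19.6)/2 = 22.55 °C
0.408 Ra = 0.408 × 26.5 = 10.8120 mm/d equivalent
ET₀ = 0.0023 × 10.8120 × (22.55 + 17.8) × √5.9 = 0.0023 × 10.8120 × 40.35 × 2.4290 = 2.4373 mm/d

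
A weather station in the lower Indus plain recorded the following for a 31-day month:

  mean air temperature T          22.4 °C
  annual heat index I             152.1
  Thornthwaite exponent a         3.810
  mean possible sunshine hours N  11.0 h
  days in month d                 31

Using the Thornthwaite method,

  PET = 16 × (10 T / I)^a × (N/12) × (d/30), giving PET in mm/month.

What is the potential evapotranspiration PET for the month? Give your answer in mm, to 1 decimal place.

66.2 mm

10T/I = 10 × 22.4 / 152.1 = 1.4727
(10T/I)^a = 1.4727^3.810 = 4.3703
Uncorrected PET = 16 × 4.3703 = 69.925 mm
Correction = (N/12)(d/30) = (11.0/12)(31/30) = 0.9472
PET = 69.925 × 0.9472 = 66.233 mm/month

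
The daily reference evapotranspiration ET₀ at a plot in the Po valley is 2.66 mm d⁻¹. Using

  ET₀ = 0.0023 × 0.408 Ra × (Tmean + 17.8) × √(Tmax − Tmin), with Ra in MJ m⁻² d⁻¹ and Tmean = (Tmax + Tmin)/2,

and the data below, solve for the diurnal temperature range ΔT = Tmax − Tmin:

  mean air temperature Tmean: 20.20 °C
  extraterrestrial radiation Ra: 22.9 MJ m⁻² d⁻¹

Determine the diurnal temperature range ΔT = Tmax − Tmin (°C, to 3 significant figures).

√ΔT = ET₀ / [0.0023 × 0.408 × Ra × (Tmean+17.8)] = 2.66 / (0.0023 × 9.3432 × 38.00) = 3.2574
ΔT = 3.2574² = 10.611 °C

10.6 °C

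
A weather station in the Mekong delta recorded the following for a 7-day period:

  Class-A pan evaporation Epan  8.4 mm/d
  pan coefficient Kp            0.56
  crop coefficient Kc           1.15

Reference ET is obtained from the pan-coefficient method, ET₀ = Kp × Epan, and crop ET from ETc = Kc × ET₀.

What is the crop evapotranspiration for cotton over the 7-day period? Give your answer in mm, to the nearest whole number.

38 mm

ET₀ = 0.56 × 8.4 = 4.7040 mm/d
ETc = Kc × ET₀ = 1.15 × 4.7040 = 5.4096 mm/d
Over 7 days: 5.4096 × 7 = 37.867 mm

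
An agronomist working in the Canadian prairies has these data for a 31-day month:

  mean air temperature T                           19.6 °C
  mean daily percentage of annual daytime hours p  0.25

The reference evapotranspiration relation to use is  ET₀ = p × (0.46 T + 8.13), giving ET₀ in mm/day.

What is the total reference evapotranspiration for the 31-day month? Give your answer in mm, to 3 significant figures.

133 mm

ET₀ = 0.25 × (0.46 × 19.6 + 8.13) = 0.25 × 17.146 = 4.2865 mm/d
Monthly total = 4.2865 × 31 = 132.882 mm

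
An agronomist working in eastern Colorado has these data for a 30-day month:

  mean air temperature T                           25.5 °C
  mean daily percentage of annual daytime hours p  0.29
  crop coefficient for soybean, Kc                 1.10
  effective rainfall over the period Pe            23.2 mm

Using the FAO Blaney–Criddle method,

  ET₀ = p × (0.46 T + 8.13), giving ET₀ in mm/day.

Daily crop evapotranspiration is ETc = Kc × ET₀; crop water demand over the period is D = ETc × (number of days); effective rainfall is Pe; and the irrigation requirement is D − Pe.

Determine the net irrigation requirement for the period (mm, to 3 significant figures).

ET₀ = 0.29 × (0.46 × 25.5 + 8.13) = 0.29 × 19.860 = 5.7594 mm/d
ETc = Kc × ET₀ = 1.10 × 5.7594 = 6.3353 mm/d
Crop demand D = ETc × 30 d = 6.3353 × 30 = 190.059 mm
D − Pe = 190.059 − 23.2 = 166.859 mm

167 mm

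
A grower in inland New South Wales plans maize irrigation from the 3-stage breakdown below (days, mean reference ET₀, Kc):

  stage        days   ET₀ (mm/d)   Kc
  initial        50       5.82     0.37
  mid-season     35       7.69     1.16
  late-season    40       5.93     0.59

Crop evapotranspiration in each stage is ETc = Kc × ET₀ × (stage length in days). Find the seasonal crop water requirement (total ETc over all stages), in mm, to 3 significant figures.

560 mm

initial: 0.37 × 5.82 × 50 = 107.67 mm
mid-season: 1.16 × 7.69 × 35 = 312.21 mm
late-season: 0.59 × 5.93 × 40 = 139.95 mm
Seasonal total = 559.83 mm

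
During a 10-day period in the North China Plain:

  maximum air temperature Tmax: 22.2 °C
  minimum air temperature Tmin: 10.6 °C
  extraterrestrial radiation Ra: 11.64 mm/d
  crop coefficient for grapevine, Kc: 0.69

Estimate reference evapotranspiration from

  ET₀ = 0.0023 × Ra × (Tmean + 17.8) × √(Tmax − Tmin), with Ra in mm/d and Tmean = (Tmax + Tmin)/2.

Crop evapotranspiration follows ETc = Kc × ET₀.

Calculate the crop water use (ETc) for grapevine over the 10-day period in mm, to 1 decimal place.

Tmean = (22.2 + 10.6)/2 = 16.40 °C
ET₀ = 0.0023 × 11.64 × (16.40 + 17.8) × √11.6 = 0.0023 × 11.64 × 34.20 × 3.4059 = 3.1185 mm/d
ETc = Kc × ET₀ = 0.69 × 3.1185 = 2.1518 mm/d
Over 10 days: 2.1518 × 10 = 21.518 mm

21.5 mm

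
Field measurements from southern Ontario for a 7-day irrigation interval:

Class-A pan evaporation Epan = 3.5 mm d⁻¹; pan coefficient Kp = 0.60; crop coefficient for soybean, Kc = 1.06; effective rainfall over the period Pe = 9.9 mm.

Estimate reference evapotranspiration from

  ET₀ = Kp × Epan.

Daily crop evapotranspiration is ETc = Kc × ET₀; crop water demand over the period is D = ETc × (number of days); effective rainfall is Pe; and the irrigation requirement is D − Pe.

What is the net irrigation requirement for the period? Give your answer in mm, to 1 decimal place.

ET₀ = 0.60 × 3.5 = 2.1000 mm/d
ETc = Kc × ET₀ = 1.06 × 2.1000 = 2.2260 mm/d
Crop demand D = ETc × 7 d = 2.2260 × 7 = 15.582 mm
D − Pe = 15.582 − 9.9 = 5.682 mm

5.7 mm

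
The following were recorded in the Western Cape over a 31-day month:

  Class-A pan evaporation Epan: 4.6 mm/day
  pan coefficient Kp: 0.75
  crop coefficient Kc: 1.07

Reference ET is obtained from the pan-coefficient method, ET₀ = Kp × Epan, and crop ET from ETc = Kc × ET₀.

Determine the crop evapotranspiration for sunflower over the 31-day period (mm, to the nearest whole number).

114 mm

ET₀ = 0.75 × 4.6 = 3.4500 mm/d
ETc = Kc × ET₀ = 1.07 × 3.4500 = 3.6915 mm/d
Over 31 days: 3.6915 × 31 = 114.437 mm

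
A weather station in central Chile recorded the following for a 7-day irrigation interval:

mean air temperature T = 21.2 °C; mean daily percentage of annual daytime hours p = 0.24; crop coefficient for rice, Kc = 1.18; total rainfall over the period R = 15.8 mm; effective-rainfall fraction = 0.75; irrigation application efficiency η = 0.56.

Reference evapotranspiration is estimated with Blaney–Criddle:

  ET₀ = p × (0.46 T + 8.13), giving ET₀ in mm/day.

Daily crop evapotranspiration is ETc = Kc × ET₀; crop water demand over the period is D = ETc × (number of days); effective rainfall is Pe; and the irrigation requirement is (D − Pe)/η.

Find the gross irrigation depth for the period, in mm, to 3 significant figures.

ET₀ = 0.24 × (0.46 × 21.2 + 8.13) = 0.24 × 17.882 = 4.2917 mm/d
ETc = Kc × ET₀ = 1.18 × 4.2917 = 5.0642 mm/d
Crop demand D = ETc × 7 d = 5.0642 × 7 = 35.449 mm
Pe = 0.75 × 15.8 = 11.850 mm
D − Pe = 35.449 − 11.850 = 23.599 mm
Gross irrigation = 23.599 / 0.56 = 42.141 mm

42.1 mm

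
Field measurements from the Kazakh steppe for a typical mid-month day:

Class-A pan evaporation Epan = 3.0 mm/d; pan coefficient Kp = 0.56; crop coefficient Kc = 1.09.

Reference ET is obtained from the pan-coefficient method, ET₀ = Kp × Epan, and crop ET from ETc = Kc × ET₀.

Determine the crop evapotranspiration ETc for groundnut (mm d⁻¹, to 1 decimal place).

1.8 mm d⁻¹

ET₀ = 0.56 × 3.0 = 1.6800 mm/d
ETc = Kc × ET₀ = 1.09 × 1.6800 = 1.8312 mm/d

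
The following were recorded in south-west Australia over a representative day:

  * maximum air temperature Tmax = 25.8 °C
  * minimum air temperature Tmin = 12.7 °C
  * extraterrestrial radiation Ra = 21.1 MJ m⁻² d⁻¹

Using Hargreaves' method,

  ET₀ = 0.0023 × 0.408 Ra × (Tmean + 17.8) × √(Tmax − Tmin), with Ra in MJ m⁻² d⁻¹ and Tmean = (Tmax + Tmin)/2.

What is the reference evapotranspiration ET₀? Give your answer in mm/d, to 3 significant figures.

2.66 mm/d

Tmean = (25.8 + 12.7)/2 = 19.25 °C
0.408 Ra = 0.408 × 21.1 = 8.6088 mm/d equivalent
ET₀ = 0.0023 × 8.6088 × (19.25 + 17.8) × √13.1 = 0.0023 × 8.6088 × 37.05 × 3.6194 = 2.6552 mm/d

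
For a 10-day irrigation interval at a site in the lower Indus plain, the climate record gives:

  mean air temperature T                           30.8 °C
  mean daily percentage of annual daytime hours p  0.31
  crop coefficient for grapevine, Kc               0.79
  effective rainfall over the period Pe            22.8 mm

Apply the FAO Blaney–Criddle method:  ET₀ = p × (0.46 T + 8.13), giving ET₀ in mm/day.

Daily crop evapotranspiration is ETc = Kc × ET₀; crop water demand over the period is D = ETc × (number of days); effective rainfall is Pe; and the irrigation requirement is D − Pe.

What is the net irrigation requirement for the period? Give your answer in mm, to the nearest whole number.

ET₀ = 0.31 × (0.46 × 30.8 + 8.13) = 0.31 × 22.298 = 6.9124 mm/d
ETc = Kc × ET₀ = 0.79 × 6.9124 = 5.4608 mm/d
Crop demand D = ETc × 10 d = 5.4608 × 10 = 54.608 mm
D − Pe = 54.608 − 22.8 = 31.808 mm

32 mm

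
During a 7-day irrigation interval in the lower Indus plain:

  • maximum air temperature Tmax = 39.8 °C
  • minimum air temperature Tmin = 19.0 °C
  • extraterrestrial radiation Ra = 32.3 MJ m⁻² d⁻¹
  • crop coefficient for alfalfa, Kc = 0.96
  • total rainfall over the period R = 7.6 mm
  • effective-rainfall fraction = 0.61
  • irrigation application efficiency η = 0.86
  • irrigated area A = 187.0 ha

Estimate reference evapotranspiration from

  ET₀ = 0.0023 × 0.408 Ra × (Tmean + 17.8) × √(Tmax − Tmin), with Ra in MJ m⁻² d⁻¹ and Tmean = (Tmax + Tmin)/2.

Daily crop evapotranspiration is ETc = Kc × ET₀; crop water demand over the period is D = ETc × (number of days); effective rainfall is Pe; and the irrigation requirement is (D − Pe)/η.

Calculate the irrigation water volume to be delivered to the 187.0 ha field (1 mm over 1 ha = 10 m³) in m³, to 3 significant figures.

85300 m³

Tmean = (39.8 + 19.0)/2 = 29.40 °C
0.408 Ra = 0.408 × 32.3 = 13.1784 mm/d equivalent
ET₀ = 0.0023 × 13.1784 × (29.40 + 17.8) × √20.8 = 0.0023 × 13.1784 × 47.20 × 4.5607 = 6.5248 mm/d
ETc = Kc × ET₀ = 0.96 × 6.5248 = 6.2638 mm/d
Crop demand D = ETc × 7 d = 6.2638 × 7 = 43.847 mm
Pe = 0.61 × 7.6 = 4.636 mm
D − Pe = 43.847 − 4.636 = 39.211 mm
Gross irrigation = 39.211 / 0.86 = 45.594 mm
Volume = 45.594 mm × 187.0 ha × 10 = 85260.8 m³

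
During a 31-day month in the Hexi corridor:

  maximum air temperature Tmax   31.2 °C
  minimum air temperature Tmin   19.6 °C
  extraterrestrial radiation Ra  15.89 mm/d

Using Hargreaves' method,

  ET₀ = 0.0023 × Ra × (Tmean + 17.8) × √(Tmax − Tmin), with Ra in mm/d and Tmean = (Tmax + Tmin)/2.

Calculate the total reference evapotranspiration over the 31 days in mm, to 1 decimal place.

166.7 mm

Tmean = (31.2 + 19.6)/2 = 25.40 °C
ET₀ = 0.0023 × 15.89 × (25.40 + 17.8) × √11.6 = 0.0023 × 15.89 × 43.20 × 3.4059 = 5.3773 mm/d
Over 31 days: 5.3773 × 31 = 166.696 mm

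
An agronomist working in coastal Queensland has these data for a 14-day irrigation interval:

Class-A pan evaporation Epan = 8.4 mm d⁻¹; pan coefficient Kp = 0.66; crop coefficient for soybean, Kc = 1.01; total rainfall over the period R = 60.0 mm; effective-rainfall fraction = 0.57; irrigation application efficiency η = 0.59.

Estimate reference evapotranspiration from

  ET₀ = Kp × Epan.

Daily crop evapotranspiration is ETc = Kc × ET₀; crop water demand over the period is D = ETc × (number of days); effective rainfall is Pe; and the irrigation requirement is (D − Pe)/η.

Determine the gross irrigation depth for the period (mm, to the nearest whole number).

ET₀ = 0.66 × 8.4 = 5.5440 mm/d
ETc = Kc × ET₀ = 1.01 × 5.5440 = 5.5994 mm/d
Crop demand D = ETc × 14 d = 5.5994 × 14 = 78.392 mm
Pe = 0.57 × 60.0 = 34.200 mm
D − Pe = 78.392 − 34.200 = 44.192 mm
Gross irrigation = 44.192 / 0.59 = 74.902 mm

75 mm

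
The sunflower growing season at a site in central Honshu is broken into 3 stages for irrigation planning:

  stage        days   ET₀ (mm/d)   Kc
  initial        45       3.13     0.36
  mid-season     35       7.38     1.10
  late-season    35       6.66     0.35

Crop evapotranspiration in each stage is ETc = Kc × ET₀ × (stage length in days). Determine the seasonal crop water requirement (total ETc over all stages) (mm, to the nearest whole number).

initial: 0.36 × 3.13 × 45 = 50.71 mm
mid-season: 1.10 × 7.38 × 35 = 284.13 mm
late-season: 0.35 × 6.66 × 35 = 81.59 mm
Seasonal total = 416.43 mm

416 mm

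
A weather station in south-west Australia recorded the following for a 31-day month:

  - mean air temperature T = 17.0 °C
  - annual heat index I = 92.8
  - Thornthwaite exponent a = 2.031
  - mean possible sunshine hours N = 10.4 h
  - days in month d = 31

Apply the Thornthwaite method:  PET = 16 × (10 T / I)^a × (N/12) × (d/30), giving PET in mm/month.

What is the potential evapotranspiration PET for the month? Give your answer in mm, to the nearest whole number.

10T/I = 10 × 17.0 / 92.8 = 1.8319
(10T/I)^a = 1.8319^2.031 = 3.4194
Uncorrected PET = 16 × 3.4194 = 54.710 mm
Correction = (N/12)(d/30) = (10.4/12)(31/30) = 0.8956
PET = 54.710 × 0.8956 = 48.998 mm/month

49 mm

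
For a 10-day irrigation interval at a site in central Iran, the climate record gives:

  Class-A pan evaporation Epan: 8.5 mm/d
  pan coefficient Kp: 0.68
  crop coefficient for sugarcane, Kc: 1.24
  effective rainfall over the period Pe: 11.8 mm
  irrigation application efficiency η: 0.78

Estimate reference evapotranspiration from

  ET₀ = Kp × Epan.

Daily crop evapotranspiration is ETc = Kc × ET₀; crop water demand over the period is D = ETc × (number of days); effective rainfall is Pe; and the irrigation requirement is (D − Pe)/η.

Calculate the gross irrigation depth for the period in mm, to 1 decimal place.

76.8 mm

ET₀ = 0.68 × 8.5 = 5.7800 mm/d
ETc = Kc × ET₀ = 1.24 × 5.7800 = 7.1672 mm/d
Crop demand D = ETc × 10 d = 7.1672 × 10 = 71.672 mm
D − Pe = 71.672 − 11.8 = 59.872 mm
Gross irrigation = 59.872 / 0.78 = 76.759 mm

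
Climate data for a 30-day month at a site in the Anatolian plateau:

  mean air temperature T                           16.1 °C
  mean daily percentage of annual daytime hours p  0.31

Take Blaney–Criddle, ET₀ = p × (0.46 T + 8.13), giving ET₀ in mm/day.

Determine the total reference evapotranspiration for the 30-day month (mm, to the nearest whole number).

ET₀ = 0.31 × (0.46 × 16.1 + 8.13) = 0.31 × 15.536 = 4.8162 mm/d
Monthly total = 4.8162 × 30 = 144.486 mm

144 mm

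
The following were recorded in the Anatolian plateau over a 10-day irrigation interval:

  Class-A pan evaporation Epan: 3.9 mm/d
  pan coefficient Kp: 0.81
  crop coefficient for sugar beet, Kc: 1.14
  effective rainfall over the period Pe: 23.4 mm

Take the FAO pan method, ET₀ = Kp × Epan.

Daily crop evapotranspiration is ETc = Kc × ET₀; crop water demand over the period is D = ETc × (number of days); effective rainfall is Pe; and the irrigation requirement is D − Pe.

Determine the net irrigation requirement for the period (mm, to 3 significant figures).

ET₀ = 0.81 × 3.9 = 3.1590 mm/d
ETc = Kc × ET₀ = 1.14 × 3.1590 = 3.6013 mm/d
Crop demand D = ETc × 10 d = 3.6013 × 10 = 36.013 mm
D − Pe = 36.013 − 23.4 = 12.613 mm

12.6 mm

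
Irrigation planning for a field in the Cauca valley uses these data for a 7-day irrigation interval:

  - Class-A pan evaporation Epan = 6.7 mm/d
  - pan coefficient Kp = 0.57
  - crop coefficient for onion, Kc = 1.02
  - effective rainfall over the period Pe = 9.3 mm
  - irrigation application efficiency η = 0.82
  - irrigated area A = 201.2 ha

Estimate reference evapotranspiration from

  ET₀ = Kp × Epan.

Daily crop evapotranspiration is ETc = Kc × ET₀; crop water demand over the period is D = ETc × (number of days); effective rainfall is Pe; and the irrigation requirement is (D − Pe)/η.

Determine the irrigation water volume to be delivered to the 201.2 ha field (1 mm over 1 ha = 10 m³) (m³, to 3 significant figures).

ET₀ = 0.57 × 6.7 = 3.8190 mm/d
ETc = Kc × ET₀ = 1.02 × 3.8190 = 3.8954 mm/d
Crop demand D = ETc × 7 d = 3.8954 × 7 = 27.268 mm
D − Pe = 27.268 − 9.3 = 17.968 mm
Gross irrigation = 17.968 / 0.82 = 21.912 mm
Volume = 21.912 mm × 201.2 ha × 10 = 44086.9 m³

44100 m³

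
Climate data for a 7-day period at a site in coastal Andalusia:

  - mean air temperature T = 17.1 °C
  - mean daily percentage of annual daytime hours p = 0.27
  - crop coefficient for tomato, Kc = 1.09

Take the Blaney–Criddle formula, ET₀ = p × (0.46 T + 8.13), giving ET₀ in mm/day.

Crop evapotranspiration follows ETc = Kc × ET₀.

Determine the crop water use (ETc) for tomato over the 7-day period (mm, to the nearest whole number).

33 mm

ET₀ = 0.27 × (0.46 × 17.1 + 8.13) = 0.27 × 15.996 = 4.3189 mm/d
ETc = Kc × ET₀ = 1.09 × 4.3189 = 4.7076 mm/d
Over 7 days: 4.7076 × 7 = 32.953 mm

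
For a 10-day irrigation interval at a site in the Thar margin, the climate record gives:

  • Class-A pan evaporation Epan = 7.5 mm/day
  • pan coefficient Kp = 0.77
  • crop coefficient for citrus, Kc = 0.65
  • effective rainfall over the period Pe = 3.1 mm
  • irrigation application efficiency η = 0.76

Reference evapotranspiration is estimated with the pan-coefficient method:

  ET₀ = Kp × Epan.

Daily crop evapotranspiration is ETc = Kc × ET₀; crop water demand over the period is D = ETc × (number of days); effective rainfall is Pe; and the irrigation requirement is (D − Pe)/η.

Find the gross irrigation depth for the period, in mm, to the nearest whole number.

ET₀ = 0.77 × 7.5 = 5.7750 mm/d
ETc = Kc × ET₀ = 0.65 × 5.7750 = 3.7538 mm/d
Crop demand D = ETc × 10 d = 3.7538 × 10 = 37.538 mm
D − Pe = 37.538 − 3.1 = 34.438 mm
Gross irrigation = 34.438 / 0.76 = 45.313 mm

45 mm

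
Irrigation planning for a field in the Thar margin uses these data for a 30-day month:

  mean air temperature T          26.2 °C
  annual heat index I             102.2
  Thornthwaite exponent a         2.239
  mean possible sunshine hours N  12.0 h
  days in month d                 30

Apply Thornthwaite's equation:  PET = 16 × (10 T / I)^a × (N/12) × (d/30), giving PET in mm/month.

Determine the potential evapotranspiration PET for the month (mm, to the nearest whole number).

132 mm

10T/I = 10 × 26.2 / 102.2 = 2.5636
(10T/I)^a = 2.5636^2.239 = 8.2303
Uncorrected PET = 16 × 8.2303 = 131.685 mm
Correction = (N/12)(d/30) = (12.0/12)(30/30) = 1.0000
PET = 131.685 × 1.0000 = 131.685 mm/month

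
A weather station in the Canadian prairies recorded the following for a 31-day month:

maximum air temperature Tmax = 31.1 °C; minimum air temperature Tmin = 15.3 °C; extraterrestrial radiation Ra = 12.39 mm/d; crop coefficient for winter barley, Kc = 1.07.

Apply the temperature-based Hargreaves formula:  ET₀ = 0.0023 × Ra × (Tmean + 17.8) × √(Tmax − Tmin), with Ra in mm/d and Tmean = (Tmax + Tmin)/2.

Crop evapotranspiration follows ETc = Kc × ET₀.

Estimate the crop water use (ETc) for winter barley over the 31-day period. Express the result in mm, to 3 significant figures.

Tmean = (31.1 + 15.3)/2 = 23.20 °C
ET₀ = 0.0023 × 12.39 × (23.20 + 17.8) × √15.8 = 0.0023 × 12.39 × 41.00 × 3.9749 = 4.6442 mm/d
ETc = Kc × ET₀ = 1.07 × 4.6442 = 4.9693 mm/d
Over 31 days: 4.9693 × 31 = 154.048 mm

154 mm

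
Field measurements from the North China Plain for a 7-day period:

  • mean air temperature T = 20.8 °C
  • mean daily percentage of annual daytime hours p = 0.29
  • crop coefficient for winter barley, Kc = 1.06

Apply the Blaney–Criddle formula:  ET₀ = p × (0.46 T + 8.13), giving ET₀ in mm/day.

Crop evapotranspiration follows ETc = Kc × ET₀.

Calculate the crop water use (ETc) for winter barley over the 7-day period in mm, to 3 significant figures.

ET₀ = 0.29 × (0.46 × 20.8 + 8.13) = 0.29 × 17.698 = 5.1324 mm/d
ETc = Kc × ET₀ = 1.06 × 5.1324 = 5.4403 mm/d
Over 7 days: 5.4403 × 7 = 38.082 mm

38.1 mm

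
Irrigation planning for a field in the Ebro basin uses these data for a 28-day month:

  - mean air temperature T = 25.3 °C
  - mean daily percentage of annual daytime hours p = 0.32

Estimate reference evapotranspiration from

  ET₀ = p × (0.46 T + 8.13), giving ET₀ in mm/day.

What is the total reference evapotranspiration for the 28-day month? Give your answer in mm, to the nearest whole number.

ET₀ = 0.32 × (0.46 × 25.3 + 8.13) = 0.32 × 19.768 = 6.3258 mm/d
Monthly total = 6.3258 × 28 = 177.122 mm

177 mm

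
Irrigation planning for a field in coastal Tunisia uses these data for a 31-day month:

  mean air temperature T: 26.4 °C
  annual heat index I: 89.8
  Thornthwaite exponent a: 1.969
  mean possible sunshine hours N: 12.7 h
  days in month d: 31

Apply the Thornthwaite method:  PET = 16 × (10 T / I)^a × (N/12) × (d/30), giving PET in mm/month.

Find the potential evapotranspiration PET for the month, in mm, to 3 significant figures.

146 mm

10T/I = 10 × 26.4 / 89.8 = 2.9399
(10T/I)^a = 2.9399^1.969 = 8.3589
Uncorrected PET = 16 × 8.3589 = 133.742 mm
Correction = (N/12)(d/30) = (12.7/12)(31/30) = 1.0936
PET = 133.742 × 1.0936 = 146.260 mm/month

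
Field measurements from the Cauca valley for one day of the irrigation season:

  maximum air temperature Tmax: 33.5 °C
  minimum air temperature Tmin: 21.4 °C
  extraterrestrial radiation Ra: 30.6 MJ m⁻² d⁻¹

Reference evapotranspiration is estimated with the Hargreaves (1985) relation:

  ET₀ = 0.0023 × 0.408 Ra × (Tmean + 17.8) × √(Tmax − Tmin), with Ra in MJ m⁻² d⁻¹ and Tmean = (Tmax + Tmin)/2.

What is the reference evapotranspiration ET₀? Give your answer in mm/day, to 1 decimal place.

Tmean = (33.5 + 21.4)/2 = 27.45 °C
0.408 Ra = 0.408 × 30.6 = 12.4848 mm/d equivalent
ET₀ = 0.0023 × 12.4848 × (27.45 + 17.8) × √12.1 = 0.0023 × 12.4848 × 45.25 × 3.4785 = 4.5198 mm/d

4.5 mm/day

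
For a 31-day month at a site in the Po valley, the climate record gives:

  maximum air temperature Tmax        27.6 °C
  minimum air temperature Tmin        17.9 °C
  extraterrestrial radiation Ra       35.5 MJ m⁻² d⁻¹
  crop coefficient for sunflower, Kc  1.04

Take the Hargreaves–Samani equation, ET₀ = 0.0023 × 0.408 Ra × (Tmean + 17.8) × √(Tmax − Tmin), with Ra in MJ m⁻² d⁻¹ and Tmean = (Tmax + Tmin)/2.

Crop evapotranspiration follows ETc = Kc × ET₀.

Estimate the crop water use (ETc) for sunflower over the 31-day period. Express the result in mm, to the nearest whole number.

136 mm

Tmean = (27.6 + 17.9)/2 = 22.75 °C
0.408 Ra = 0.408 × 35.5 = 14.4840 mm/d equivalent
ET₀ = 0.0023 × 14.4840 × (22.75 + 17.8) × √9.7 = 0.0023 × 14.4840 × 40.55 × 3.1145 = 4.2072 mm/d
ETc = Kc × ET₀ = 1.04 × 4.2072 = 4.3755 mm/d
Over 31 days: 4.3755 × 31 = 135.641 mm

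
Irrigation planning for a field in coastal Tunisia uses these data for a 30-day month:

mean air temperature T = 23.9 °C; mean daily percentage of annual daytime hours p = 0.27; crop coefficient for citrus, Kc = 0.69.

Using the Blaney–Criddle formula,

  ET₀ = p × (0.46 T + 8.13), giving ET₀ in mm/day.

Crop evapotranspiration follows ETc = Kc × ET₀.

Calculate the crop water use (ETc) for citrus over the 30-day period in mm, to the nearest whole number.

107 mm

ET₀ = 0.27 × (0.46 × 23.9 + 8.13) = 0.27 × 19.124 = 5.1635 mm/d
ETc = Kc × ET₀ = 0.69 × 5.1635 = 3.5628 mm/d
Over 30 days: 3.5628 × 30 = 106.884 mm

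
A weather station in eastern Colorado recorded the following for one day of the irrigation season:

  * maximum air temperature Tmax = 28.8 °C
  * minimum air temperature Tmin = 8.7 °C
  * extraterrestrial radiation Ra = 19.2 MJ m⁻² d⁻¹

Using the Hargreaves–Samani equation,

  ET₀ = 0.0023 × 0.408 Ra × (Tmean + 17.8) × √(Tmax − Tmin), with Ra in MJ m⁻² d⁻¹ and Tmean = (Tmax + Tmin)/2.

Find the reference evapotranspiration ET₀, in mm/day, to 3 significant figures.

2.95 mm/day

Tmean = (28.8 + 8.7)/2 = 18.75 °C
0.408 Ra = 0.408 × 19.2 = 7.8336 mm/d equivalent
ET₀ = 0.0023 × 7.8336 × (18.75 + 17.8) × √20.1 = 0.0023 × 7.8336 × 36.55 × 4.4833 = 2.9524 mm/d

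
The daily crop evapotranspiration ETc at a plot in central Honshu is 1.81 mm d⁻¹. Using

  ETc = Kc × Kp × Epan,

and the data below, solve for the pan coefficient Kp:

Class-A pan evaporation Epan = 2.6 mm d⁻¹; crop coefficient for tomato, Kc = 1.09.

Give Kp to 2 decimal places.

ETc = Kc × Kp × Epan  ⇒  Kp = ETc / (Kc × Epan)
Kp = 1.81 / (1.09 × 2.6) = 1.81 / 2.834 = 0.6387

0.64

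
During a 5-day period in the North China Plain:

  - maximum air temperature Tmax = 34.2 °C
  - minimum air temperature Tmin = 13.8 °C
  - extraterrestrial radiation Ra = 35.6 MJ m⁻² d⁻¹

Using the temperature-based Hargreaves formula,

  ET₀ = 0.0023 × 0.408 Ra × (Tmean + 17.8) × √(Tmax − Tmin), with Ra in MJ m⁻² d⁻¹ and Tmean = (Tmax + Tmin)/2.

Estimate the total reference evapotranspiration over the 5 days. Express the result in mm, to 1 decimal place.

Tmean = (34.2 + 13.8)/2 = 24.00 °C
0.408 Ra = 0.408 × 35.6 = 14.5248 mm/d equivalent
ET₀ = 0.0023 × 14.5248 × (24.00 + 17.8) × √20.4 = 0.0023 × 14.5248 × 41.80 × 4.5166 = 6.3070 mm/d
Over 5 days: 6.3070 × 5 = 31.535 mm

31.5 mm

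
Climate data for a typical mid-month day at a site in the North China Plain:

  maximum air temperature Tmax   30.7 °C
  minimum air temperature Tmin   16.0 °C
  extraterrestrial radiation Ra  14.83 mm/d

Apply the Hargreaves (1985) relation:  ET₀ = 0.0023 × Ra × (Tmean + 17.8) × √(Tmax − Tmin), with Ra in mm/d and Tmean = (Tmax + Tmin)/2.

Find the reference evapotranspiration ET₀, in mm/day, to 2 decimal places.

Tmean = (30.7 + 16.0)/2 = 23.35 °C
ET₀ = 0.0023 × 14.83 × (23.35 + 17.8) × √14.7 = 0.0023 × 14.83 × 41.15 × 3.8341 = 5.3815 mm/d

5.38 mm/day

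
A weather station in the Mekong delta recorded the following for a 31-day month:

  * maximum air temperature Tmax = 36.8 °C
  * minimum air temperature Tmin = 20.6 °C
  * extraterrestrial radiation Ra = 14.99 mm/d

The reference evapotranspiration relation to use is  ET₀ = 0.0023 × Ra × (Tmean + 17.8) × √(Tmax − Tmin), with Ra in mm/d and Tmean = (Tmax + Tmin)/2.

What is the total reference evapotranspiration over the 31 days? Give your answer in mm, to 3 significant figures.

Tmean = (36.8 + 20.6)/2 = 28.70 °C
ET₀ = 0.0023 × 14.99 × (28.70 + 17.8) × √16.2 = 0.0023 × 14.99 × 46.50 × 4.0249 = 6.4526 mm/d
Over 31 days: 6.4526 × 31 = 200.031 mm

200 mm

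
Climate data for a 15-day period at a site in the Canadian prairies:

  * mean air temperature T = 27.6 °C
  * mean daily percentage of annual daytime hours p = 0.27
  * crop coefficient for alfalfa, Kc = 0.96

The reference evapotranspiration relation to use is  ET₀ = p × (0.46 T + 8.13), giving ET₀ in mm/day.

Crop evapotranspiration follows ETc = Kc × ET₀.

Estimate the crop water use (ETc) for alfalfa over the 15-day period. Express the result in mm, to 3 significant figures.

81.0 mm

ET₀ = 0.27 × (0.46 × 27.6 + 8.13) = 0.27 × 20.826 = 5.6230 mm/d
ETc = Kc × ET₀ = 0.96 × 5.6230 = 5.3981 mm/d
Over 15 days: 5.3981 × 15 = 80.972 mm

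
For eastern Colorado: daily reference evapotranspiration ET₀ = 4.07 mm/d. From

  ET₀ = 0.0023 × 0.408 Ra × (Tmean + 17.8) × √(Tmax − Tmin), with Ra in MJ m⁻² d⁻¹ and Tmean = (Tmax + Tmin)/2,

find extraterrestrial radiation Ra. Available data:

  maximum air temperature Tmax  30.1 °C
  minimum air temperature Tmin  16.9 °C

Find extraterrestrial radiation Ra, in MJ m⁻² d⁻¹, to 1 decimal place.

28.9 MJ m⁻² d⁻¹

Tmean = (30.1+16.9)/2 = 23.50 °C; ΔT = 13.2
Ra = ET₀ / [0.0023 × 0.408 × (Tmean+17.8) × √ΔT]
   = 4.07 / (0.0023 × 0.408 × 41.30 × 3.6332) = 28.905 MJ m⁻² d⁻¹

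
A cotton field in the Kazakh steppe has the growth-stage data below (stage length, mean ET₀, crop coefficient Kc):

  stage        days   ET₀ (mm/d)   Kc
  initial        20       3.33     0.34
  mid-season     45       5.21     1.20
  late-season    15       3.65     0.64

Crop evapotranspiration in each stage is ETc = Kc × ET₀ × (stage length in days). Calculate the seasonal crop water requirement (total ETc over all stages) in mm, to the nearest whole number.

initial: 0.34 × 3.33 × 20 = 22.64 mm
mid-season: 1.20 × 5.21 × 45 = 281.34 mm
late-season: 0.64 × 3.65 × 15 = 35.04 mm
Seasonal total = 339.02 mm

339 mm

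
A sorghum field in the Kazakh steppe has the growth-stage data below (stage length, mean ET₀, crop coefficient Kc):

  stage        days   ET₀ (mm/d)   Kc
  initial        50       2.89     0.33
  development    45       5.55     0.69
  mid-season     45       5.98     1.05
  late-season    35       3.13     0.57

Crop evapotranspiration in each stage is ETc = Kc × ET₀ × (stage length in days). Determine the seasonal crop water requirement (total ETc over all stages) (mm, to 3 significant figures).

initial: 0.33 × 2.89 × 50 = 47.69 mm
development: 0.69 × 5.55 × 45 = 172.33 mm
mid-season: 1.05 × 5.98 × 45 = 282.56 mm
late-season: 0.57 × 3.13 × 35 = 62.44 mm
Seasonal total = 565.02 mm

565 mm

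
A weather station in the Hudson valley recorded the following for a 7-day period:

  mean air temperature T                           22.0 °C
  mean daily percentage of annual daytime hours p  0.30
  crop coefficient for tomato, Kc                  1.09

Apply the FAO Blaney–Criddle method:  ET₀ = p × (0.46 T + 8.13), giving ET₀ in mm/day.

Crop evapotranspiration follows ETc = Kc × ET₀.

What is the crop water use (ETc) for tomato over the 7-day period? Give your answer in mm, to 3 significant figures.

41.8 mm

ET₀ = 0.30 × (0.46 × 22.0 + 8.13) = 0.30 × 18.250 = 5.4750 mm/d
ETc = Kc × ET₀ = 1.09 × 5.4750 = 5.9678 mm/d
Over 7 days: 5.9678 × 7 = 41.775 mm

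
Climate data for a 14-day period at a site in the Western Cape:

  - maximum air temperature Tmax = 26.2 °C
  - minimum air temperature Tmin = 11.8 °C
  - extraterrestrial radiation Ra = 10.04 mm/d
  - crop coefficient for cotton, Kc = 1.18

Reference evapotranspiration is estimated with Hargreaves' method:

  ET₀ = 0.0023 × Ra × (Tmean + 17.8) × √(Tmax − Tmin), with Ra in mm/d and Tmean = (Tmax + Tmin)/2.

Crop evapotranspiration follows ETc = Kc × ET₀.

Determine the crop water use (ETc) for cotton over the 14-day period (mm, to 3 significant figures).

Tmean = (26.2 + 11.8)/2 = 19.00 °C
ET₀ = 0.0023 × 10.04 × (19.00 + 17.8) × √14.4 = 0.0023 × 10.04 × 36.80 × 3.7947 = 3.2247 mm/d
ETc = Kc × ET₀ = 1.18 × 3.2247 = 3.8051 mm/d
Over 14 days: 3.8051 × 14 = 53.271 mm

53.3 mm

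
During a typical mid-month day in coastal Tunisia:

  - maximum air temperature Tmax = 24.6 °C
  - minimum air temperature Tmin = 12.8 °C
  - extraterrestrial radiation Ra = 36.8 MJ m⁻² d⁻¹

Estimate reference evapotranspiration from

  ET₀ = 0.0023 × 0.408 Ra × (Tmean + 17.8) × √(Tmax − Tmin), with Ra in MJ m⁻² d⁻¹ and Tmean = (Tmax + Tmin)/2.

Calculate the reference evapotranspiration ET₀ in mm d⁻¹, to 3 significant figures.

Tmean = (24.6 + 12.8)/2 = 18.70 °C
0.408 Ra = 0.408 × 36.8 = 15.0144 mm/d equivalent
ET₀ = 0.0023 × 15.0144 × (18.70 + 17.8) × √11.8 = 0.0023 × 15.0144 × 36.50 × 3.4351 = 4.3298 mm/d

4.33 mm d⁻¹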